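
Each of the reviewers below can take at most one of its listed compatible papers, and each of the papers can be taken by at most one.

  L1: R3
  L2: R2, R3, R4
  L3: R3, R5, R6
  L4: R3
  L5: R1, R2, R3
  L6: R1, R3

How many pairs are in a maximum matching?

Unit-capacity flow: source→left, listed edges, right→sink; max matching = max flow.
Augmenting path L1→R3 (+1); matched 1.
Augmenting path L2→R2 (+1); matched 2.
Augmenting path L3→R5 (+1); matched 3.
Augmenting path L5→R1 (+1); matched 4.
Augmenting path L6→R1→L5→R2→L2→R4 (+1); matched 5.
No augmenting path remains; maximum matching = 5.
König certificate: {L2, L3, L5, L6, R3} is a vertex cover of size 5 (every listed pair touches it), so no matching can be larger.

5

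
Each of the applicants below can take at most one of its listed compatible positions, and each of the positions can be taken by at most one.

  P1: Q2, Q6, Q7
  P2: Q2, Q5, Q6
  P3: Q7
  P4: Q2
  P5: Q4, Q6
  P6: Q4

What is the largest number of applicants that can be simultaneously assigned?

5

Unit-capacity flow: source→left, listed edges, right→sink; max matching = max flow.
Augmenting path P1→Q2 (+1); matched 1.
Augmenting path P2→Q5 (+1); matched 2.
Augmenting path P3→Q7 (+1); matched 3.
Augmenting path P5→Q4 (+1); matched 4.
Augmenting path P4→Q2→P1→Q6 (+1); matched 5.
No augmenting path remains; maximum matching = 5.
König certificate: {P2, Q2, Q4, Q6, Q7} is a vertex cover of size 5 (every listed pair touches it), so no matching can be larger.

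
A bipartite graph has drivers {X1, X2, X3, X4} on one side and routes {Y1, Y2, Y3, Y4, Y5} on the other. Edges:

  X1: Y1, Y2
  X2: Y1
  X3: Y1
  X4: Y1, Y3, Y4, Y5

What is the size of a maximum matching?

3

Unit-capacity flow: source→left, listed edges, right→sink; max matching = max flow.
Augmenting path X1→Y1 (+1); matched 1.
Augmenting path X4→Y3 (+1); matched 2.
Augmenting path X2→Y1→X1→Y2 (+1); matched 3.
No augmenting path remains; maximum matching = 3.
König certificate: {X1, X4, Y1} is a vertex cover of size 3 (every listed pair touches it), so no matching can be larger.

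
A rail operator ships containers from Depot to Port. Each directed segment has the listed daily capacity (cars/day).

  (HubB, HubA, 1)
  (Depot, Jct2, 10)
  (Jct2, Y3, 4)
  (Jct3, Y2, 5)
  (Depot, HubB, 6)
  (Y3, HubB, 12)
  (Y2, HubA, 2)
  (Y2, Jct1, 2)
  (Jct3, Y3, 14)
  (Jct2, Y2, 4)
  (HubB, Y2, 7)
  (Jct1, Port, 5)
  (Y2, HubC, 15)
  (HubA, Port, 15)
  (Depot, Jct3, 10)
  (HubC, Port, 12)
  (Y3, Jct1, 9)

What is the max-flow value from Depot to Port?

20

Augment Depot→HubB→HubA→Port: bottleneck 1, flow now 1.
Augment Depot→Jct2→Y2→HubA→Port: bottleneck 2, flow now 3.
Augment Depot→Jct2→Y2→HubC→Port: bottleneck 2, flow now 5.
Augment Depot→Jct2→Y3→Jct1→Port: bottleneck 4, flow now 9.
Augment Depot→HubB→Y2→HubC→Port: bottleneck 5, flow now 14.
Augment Depot→Jct3→Y2→HubC→Port: bottleneck 5, flow now 19.
Augment Depot→Jct3→Y3→Jct1→Port: bottleneck 1, flow now 20.
No augmenting path remains; maximum flow = 20.
In the residual graph, reachable from Depot: {Depot, Jct2, HubB, Jct3, Y2, Y3, HubC, Jct1}.
Min-cut edges: HubB→HubA (1), Y2→HubA (2), HubC→Port (12), Jct1→Port (5); capacity 1 + 2 + 12 + 5 = 20.
This cut is saturated, so no flow can exceed 20.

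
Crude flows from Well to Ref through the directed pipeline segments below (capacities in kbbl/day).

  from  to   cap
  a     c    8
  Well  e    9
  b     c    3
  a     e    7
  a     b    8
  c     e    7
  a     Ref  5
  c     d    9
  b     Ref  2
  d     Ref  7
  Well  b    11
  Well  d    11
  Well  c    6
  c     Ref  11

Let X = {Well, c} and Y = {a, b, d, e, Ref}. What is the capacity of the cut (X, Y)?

58

Edges leaving {Well, c}: Well→b (11), Well→d (11), Well→e (9), c→d (9), c→e (7), c→Ref (11).
Cut capacity = 11 + 11 + 9 + 9 + 7 + 11 = 58.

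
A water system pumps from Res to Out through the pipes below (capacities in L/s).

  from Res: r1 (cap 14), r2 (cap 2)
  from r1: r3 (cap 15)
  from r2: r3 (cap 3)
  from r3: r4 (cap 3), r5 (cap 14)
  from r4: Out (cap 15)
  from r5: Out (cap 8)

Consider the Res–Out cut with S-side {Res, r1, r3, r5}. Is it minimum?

Given cut capacity: 2 + 3 + 8 = 13.
Augment Res→r1→r3→r4→Out: bottleneck 3, flow now 3.
Augment Res→r1→r3→r5→Out: bottleneck 8, flow now 11.
No augmenting path remains; maximum flow = 11.
In the residual graph, reachable from Res: {Res, r1, r2, r3, r5}.
Min-cut edges: r3→r4 (3), r5→Out (8); capacity 3 + 8 = 11.
Cut capacity 13 exceeds the max flow 11, so it is not minimum.

No — its capacity is 13, but the minimum cut has capacity 11.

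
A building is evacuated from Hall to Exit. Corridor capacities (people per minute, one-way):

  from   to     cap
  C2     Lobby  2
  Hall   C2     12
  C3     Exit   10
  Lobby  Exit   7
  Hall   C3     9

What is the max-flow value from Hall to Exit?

Augment Hall→C3→Exit: bottleneck 9, flow now 9.
Augment Hall→C2→Lobby→Exit: bottleneck 2, flow now 11.
No augmenting path remains; maximum flow = 11.
In the residual graph, reachable from Hall: {Hall, C2}.
Min-cut edges: Hall→C3 (9), C2→Lobby (2); capacity 9 + 2 = 11.
This cut is saturated, so no flow can exceed 11.

11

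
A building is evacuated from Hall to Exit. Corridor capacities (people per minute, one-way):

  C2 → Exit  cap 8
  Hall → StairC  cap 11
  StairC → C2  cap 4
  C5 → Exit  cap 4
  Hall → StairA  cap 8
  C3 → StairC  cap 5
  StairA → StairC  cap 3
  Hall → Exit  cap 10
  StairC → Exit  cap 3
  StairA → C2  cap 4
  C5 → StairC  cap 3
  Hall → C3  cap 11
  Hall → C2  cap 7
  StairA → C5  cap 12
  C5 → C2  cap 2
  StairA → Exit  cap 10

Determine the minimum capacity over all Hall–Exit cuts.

Augment Hall→Exit: bottleneck 10, flow now 10.
Augment Hall→StairA→Exit: bottleneck 8, flow now 18.
Augment Hall→StairC→Exit: bottleneck 3, flow now 21.
Augment Hall→C2→Exit: bottleneck 7, flow now 28.
Augment Hall→StairC→C2→Exit: bottleneck 1, flow now 29.
No augmenting path remains; maximum flow = 29.
By max-flow min-cut, the minimum cut capacity equals the max flow.
In the residual graph, reachable from Hall: {Hall, C3, StairC, C2}.
Min-cut edges: Hall→StairA (8), Hall→Exit (10), StairC→Exit (3), C2→Exit (8); capacity 8 + 10 + 3 + 8 = 29.

29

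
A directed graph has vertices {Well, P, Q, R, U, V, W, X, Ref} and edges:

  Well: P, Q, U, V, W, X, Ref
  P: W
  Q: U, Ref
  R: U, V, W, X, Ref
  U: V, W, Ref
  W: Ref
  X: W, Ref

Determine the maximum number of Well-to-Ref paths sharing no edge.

5

Assign every edge capacity 1; by Menger, the answer equals the max flow.
Path Well→Ref (+1); total 1.
Path Well→Q→Ref (+1); total 2.
Path Well→U→Ref (+1); total 3.
Path Well→W→Ref (+1); total 4.
Path Well→X→Ref (+1); total 5.
No residual Well→Ref path; max flow = 5.
Certifying cut of size 5: {W→Ref, Well→Q, Well→Ref, Well→U, Well→X}.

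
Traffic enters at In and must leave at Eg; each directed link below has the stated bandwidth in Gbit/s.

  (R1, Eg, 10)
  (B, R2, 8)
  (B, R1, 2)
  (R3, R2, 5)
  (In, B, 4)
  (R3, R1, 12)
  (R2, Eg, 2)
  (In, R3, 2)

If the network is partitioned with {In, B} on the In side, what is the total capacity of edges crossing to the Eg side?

Edges leaving {In, B}: In→R3 (2), B→R2 (8), B→R1 (2).
Cut capacity = 2 + 8 + 2 = 12.

12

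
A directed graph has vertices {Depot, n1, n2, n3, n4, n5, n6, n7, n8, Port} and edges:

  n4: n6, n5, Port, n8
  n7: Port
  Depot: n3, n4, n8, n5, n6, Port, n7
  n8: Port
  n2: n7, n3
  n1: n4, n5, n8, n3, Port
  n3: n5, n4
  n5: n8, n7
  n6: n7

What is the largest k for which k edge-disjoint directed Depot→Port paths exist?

4

Assign every edge capacity 1; by Menger, the answer equals the max flow.
Path Depot→Port (+1); total 1.
Path Depot→n4→Port (+1); total 2.
Path Depot→n7→Port (+1); total 3.
Path Depot→n8→Port (+1); total 4.
No residual Depot→Port path; max flow = 4.
Certifying cut of size 4: {Depot→Port, n4→Port, n7→Port, n8→Port}.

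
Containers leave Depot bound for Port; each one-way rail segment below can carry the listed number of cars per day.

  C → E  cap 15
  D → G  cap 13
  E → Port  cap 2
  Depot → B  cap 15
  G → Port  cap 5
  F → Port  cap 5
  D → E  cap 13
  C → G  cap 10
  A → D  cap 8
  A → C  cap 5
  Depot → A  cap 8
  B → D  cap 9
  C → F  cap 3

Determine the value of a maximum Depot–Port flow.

10

Augment Depot→A→C→E→Port: bottleneck 2, flow now 2.
Augment Depot→A→C→F→Port: bottleneck 3, flow now 5.
Augment Depot→A→D→G→Port: bottleneck 3, flow now 8.
Augment Depot→B→D→G→Port: bottleneck 2, flow now 10.
No augmenting path remains; maximum flow = 10.
In the residual graph, reachable from Depot: {Depot, A, B, C, D, E, G}.
Min-cut edges: C→F (3), E→Port (2), G→Port (5); capacity 3 + 2 + 5 = 10.
This cut is saturated, so no flow can exceed 10.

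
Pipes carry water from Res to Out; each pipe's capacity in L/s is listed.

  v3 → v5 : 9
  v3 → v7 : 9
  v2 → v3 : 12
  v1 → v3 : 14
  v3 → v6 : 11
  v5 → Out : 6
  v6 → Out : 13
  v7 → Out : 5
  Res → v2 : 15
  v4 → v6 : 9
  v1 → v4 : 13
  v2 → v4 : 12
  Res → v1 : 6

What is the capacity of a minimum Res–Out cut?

Augment Res→v1→v3→v5→Out: bottleneck 6, flow now 6.
Augment Res→v2→v3→v6→Out: bottleneck 11, flow now 17.
Augment Res→v2→v3→v7→Out: bottleneck 1, flow now 18.
Augment Res→v2→v4→v6→Out: bottleneck 2, flow now 20.
Augment Res→v2→v4→v6→v3→v7→Out: bottleneck 1, flow now 21. (uses reverse residual edge)
No augmenting path remains; maximum flow = 21.
By max-flow min-cut, the minimum cut capacity equals the max flow.
In the residual graph, reachable from Res: {Res}.
Min-cut edges: Res→v1 (6), Res→v2 (15); capacity 6 + 15 = 21.

21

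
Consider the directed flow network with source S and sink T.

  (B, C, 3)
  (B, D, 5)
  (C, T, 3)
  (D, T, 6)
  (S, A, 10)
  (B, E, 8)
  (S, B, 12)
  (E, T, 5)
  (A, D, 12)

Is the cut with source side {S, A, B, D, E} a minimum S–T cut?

Yes — it is a minimum cut (capacity 14).

Given cut capacity: 3 + 6 + 5 = 14.
Augment S→A→D→T: bottleneck 6, flow now 6.
Augment S→B→C→T: bottleneck 3, flow now 9.
Augment S→B→E→T: bottleneck 5, flow now 14.
No augmenting path remains; maximum flow = 14.
Cut capacity 14 equals the max flow, so it is a minimum cut.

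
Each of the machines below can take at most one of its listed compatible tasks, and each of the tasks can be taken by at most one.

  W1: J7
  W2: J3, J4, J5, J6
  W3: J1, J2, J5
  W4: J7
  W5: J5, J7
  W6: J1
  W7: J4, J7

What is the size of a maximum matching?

6

Unit-capacity flow: source→left, listed edges, right→sink; max matching = max flow.
Augmenting path W1→J7 (+1); matched 1.
Augmenting path W2→J3 (+1); matched 2.
Augmenting path W3→J1 (+1); matched 3.
Augmenting path W5→J5 (+1); matched 4.
Augmenting path W7→J4 (+1); matched 5.
Augmenting path W6→J1→W3→J2 (+1); matched 6.
No augmenting path remains; maximum matching = 6.
König certificate: {W2, W3, W5, W6, W7, J7} is a vertex cover of size 6 (every listed pair touches it), so no matching can be larger.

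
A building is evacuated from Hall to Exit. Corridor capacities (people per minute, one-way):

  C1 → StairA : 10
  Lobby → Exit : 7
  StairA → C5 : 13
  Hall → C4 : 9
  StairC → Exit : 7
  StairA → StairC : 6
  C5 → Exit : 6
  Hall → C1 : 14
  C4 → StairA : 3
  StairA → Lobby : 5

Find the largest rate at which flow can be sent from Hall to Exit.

Augment Hall→C1→StairA→C5→Exit: bottleneck 6, flow now 6.
Augment Hall→C1→StairA→StairC→Exit: bottleneck 4, flow now 10.
Augment Hall→C4→StairA→StairC→Exit: bottleneck 2, flow now 12.
Augment Hall→C4→StairA→Lobby→Exit: bottleneck 1, flow now 13.
No augmenting path remains; maximum flow = 13.
In the residual graph, reachable from Hall: {Hall, C1, C4}.
Min-cut edges: C1→StairA (10), C4→StairA (3); capacity 10 + 3 = 13.
This cut is saturated, so no flow can exceed 13.

13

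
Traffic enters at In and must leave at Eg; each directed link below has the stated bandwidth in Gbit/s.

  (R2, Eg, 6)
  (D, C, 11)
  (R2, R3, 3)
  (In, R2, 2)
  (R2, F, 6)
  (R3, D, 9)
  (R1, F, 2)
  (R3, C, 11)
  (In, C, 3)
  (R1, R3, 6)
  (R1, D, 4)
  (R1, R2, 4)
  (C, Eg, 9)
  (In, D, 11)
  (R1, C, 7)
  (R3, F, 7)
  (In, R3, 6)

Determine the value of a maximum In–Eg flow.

11

Augment In→R2→Eg: bottleneck 2, flow now 2.
Augment In→C→Eg: bottleneck 3, flow now 5.
Augment In→R3→C→Eg: bottleneck 6, flow now 11.
No augmenting path remains; maximum flow = 11.
In the residual graph, reachable from In: {In, R3, D, C, F}.
Min-cut edges: In→R2 (2), C→Eg (9); capacity 2 + 9 = 11.
This cut is saturated, so no flow can exceed 11.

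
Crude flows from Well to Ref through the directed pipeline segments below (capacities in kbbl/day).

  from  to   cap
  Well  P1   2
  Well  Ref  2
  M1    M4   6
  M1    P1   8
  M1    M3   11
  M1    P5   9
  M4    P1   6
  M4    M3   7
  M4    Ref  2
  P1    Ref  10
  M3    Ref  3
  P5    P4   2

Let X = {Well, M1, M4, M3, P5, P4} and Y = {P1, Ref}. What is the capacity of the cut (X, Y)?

23

Edges leaving {Well, M1, M4, M3, P5, P4}: Well→P1 (2), Well→Ref (2), M1→P1 (8), M4→P1 (6), M4→Ref (2), M3→Ref (3).
Cut capacity = 2 + 2 + 8 + 6 + 2 + 3 = 23.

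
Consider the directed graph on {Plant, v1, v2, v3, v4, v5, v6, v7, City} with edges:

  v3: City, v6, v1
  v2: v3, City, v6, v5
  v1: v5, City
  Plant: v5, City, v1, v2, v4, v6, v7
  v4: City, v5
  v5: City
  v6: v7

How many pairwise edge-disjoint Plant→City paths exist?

5

Assign every edge capacity 1; by Menger, the answer equals the max flow.
Path Plant→City (+1); total 1.
Path Plant→v1→City (+1); total 2.
Path Plant→v2→City (+1); total 3.
Path Plant→v4→City (+1); total 4.
Path Plant→v5→City (+1); total 5.
No residual Plant→City path; max flow = 5.
Certifying cut of size 5: {Plant→City, Plant→v1, Plant→v2, Plant→v4, Plant→v5}.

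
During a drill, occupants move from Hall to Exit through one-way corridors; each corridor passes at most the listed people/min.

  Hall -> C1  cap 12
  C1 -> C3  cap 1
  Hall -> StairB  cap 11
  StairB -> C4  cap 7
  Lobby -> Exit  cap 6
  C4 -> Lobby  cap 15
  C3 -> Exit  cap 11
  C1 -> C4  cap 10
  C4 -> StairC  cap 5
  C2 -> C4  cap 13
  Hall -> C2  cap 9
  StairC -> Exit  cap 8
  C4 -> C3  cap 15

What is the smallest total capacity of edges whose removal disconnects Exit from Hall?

Augment Hall→C1→C3→Exit: bottleneck 1, flow now 1.
Augment Hall→StairB→C4→Lobby→Exit: bottleneck 6, flow now 7.
Augment Hall→StairB→C4→StairC→Exit: bottleneck 1, flow now 8.
Augment Hall→C2→C4→StairC→Exit: bottleneck 4, flow now 12.
Augment Hall→C2→C4→C3→Exit: bottleneck 5, flow now 17.
Augment Hall→C1→C4→C3→Exit: bottleneck 5, flow now 22.
No augmenting path remains; maximum flow = 22.
By max-flow min-cut, the minimum cut capacity equals the max flow.
In the residual graph, reachable from Hall: {Hall, StairB, C2, C1, C4, Lobby, C3}.
Min-cut edges: C4→StairC (5), Lobby→Exit (6), C3→Exit (11); capacity 5 + 6 + 11 = 22.

22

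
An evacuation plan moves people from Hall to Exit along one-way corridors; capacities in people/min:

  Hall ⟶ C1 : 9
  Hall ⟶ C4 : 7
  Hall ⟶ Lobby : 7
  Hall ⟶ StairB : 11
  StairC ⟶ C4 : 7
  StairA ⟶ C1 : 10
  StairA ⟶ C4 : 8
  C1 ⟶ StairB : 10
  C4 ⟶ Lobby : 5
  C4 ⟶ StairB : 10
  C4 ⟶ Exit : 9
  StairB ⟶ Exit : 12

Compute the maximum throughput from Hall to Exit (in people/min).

19

Augment Hall→C4→Exit: bottleneck 7, flow now 7.
Augment Hall→StairB→Exit: bottleneck 11, flow now 18.
Augment Hall→C1→StairB→Exit: bottleneck 1, flow now 19.
No augmenting path remains; maximum flow = 19.
In the residual graph, reachable from Hall: {Hall, C1, Lobby, StairB}.
Min-cut edges: Hall→C4 (7), StairB→Exit (12); capacity 7 + 12 = 19.
This cut is saturated, so no flow can exceed 19.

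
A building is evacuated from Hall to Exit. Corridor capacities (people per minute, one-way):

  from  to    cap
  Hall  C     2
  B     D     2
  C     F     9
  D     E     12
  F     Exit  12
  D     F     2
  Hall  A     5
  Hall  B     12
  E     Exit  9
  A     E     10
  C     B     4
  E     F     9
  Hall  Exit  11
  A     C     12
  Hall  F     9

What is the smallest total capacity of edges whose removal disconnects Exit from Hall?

Augment Hall→Exit: bottleneck 11, flow now 11.
Augment Hall→F→Exit: bottleneck 9, flow now 20.
Augment Hall→A→E→Exit: bottleneck 5, flow now 25.
Augment Hall→C→F→Exit: bottleneck 2, flow now 27.
Augment Hall→B→D→E→Exit: bottleneck 2, flow now 29.
No augmenting path remains; maximum flow = 29.
By max-flow min-cut, the minimum cut capacity equals the max flow.
In the residual graph, reachable from Hall: {Hall, B}.
Min-cut edges: Hall→A (5), Hall→C (2), Hall→F (9), Hall→Exit (11), B→D (2); capacity 5 + 2 + 9 + 11 + 2 = 29.

29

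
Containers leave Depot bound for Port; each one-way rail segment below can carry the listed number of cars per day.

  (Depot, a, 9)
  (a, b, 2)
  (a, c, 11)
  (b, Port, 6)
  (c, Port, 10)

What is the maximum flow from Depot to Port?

9

Augment Depot→a→b→Port: bottleneck 2, flow now 2.
Augment Depot→a→c→Port: bottleneck 7, flow now 9.
No augmenting path remains; maximum flow = 9.
In the residual graph, reachable from Depot: {Depot}.
Min-cut edges: Depot→a (9); capacity 9 = 9.
This cut is saturated, so no flow can exceed 9.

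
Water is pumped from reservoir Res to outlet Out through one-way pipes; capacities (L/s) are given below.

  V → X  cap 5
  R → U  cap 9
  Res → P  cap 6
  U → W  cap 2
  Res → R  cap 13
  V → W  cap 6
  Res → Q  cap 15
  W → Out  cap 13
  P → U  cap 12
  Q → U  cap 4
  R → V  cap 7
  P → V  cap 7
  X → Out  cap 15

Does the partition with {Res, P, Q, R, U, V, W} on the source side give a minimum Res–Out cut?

Given cut capacity: 5 + 13 = 18.
Augment Res→P→U→W→Out: bottleneck 2, flow now 2.
Augment Res→P→V→W→Out: bottleneck 4, flow now 6.
Augment Res→R→V→W→Out: bottleneck 2, flow now 8.
Augment Res→R→V→X→Out: bottleneck 5, flow now 13.
No augmenting path remains; maximum flow = 13.
In the residual graph, reachable from Res: {Res, P, Q, R, U, V}.
Min-cut edges: U→W (2), V→W (6), V→X (5); capacity 2 + 6 + 5 = 13.
Cut capacity 18 exceeds the max flow 13, so it is not minimum.

No — its capacity is 18, but the minimum cut has capacity 13.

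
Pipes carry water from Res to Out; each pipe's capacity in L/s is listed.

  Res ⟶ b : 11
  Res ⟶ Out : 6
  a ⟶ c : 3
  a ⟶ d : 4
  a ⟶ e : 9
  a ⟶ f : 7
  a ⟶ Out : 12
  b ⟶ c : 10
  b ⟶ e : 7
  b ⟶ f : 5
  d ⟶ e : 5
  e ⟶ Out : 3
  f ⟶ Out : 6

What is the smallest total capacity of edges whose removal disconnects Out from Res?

Augment Res→Out: bottleneck 6, flow now 6.
Augment Res→b→e→Out: bottleneck 3, flow now 9.
Augment Res→b→f→Out: bottleneck 5, flow now 14.
No augmenting path remains; maximum flow = 14.
By max-flow min-cut, the minimum cut capacity equals the max flow.
In the residual graph, reachable from Res: {Res, b, c, e}.
Min-cut edges: Res→Out (6), b→f (5), e→Out (3); capacity 6 + 5 + 3 = 14.

14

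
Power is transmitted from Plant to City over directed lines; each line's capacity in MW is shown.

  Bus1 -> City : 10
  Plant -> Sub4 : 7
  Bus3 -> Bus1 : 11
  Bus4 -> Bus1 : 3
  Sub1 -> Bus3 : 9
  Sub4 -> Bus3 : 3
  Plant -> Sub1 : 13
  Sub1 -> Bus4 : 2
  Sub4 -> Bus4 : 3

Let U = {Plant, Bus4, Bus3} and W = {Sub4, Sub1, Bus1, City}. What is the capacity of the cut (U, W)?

Edges leaving {Plant, Bus4, Bus3}: Plant→Sub4 (7), Plant→Sub1 (13), Bus4→Bus1 (3), Bus3→Bus1 (11).
Cut capacity = 7 + 13 + 3 + 11 = 34.

34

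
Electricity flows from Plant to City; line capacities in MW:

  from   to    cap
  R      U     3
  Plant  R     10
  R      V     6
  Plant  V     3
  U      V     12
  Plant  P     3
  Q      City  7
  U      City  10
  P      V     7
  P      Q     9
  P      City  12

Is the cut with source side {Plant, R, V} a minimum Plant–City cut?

Yes — it is a minimum cut (capacity 6).

Given cut capacity: 3 + 3 = 6.
Augment Plant→P→City: bottleneck 3, flow now 3.
Augment Plant→R→U→City: bottleneck 3, flow now 6.
No augmenting path remains; maximum flow = 6.
Cut capacity 6 equals the max flow, so it is a minimum cut.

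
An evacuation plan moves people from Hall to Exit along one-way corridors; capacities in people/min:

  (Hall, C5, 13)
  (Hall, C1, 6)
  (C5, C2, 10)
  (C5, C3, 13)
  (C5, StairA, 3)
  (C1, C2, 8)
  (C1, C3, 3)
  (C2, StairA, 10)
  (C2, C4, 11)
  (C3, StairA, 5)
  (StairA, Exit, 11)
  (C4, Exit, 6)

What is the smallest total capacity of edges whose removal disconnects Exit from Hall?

17

Augment Hall→C5→StairA→Exit: bottleneck 3, flow now 3.
Augment Hall→C5→C2→StairA→Exit: bottleneck 8, flow now 11.
Augment Hall→C5→C2→C4→Exit: bottleneck 2, flow now 13.
Augment Hall→C1→C2→C4→Exit: bottleneck 4, flow now 17.
No augmenting path remains; maximum flow = 17.
By max-flow min-cut, the minimum cut capacity equals the max flow.
In the residual graph, reachable from Hall: {Hall, C5, C1, C2, C3, StairA, C4}.
Min-cut edges: StairA→Exit (11), C4→Exit (6); capacity 11 + 6 = 17.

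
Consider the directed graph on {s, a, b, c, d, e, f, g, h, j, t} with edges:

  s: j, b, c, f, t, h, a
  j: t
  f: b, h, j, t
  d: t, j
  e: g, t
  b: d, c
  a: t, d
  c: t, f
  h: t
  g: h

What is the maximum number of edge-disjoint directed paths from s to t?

7

Assign every edge capacity 1; by Menger, the answer equals the max flow.
Path s→t (+1); total 1.
Path s→a→t (+1); total 2.
Path s→c→t (+1); total 3.
Path s→f→t (+1); total 4.
Path s→h→t (+1); total 5.
Path s→j→t (+1); total 6.
Path s→b→d→t (+1); total 7.
No residual s→t path; max flow = 7.
Certifying cut of size 7: {s→a, s→b, s→c, s→f, s→h, s→j, s→t}.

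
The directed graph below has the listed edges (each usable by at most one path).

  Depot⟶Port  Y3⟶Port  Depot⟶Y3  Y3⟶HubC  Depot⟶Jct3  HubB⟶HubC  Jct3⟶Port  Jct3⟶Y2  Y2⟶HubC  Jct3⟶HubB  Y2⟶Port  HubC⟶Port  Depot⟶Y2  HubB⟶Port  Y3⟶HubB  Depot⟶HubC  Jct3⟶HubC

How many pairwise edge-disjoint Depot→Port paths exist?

5

Assign every edge capacity 1; by Menger, the answer equals the max flow.
Path Depot→Port (+1); total 1.
Path Depot→Y3→Port (+1); total 2.
Path Depot→Jct3→Port (+1); total 3.
Path Depot→Y2→Port (+1); total 4.
Path Depot→HubC→Port (+1); total 5.
No residual Depot→Port path; max flow = 5.
Certifying cut of size 5: {Depot→HubC, Depot→Jct3, Depot→Port, Depot→Y2, Depot→Y3}.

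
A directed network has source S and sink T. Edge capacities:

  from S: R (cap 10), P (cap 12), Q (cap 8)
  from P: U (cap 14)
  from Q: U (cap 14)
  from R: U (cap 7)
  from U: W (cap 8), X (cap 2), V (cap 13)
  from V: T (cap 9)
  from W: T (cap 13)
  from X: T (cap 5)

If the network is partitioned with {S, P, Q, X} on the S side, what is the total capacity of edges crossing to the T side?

43

Edges leaving {S, P, Q, X}: S→R (10), P→U (14), Q→U (14), X→T (5).
Cut capacity = 10 + 14 + 14 + 5 = 43.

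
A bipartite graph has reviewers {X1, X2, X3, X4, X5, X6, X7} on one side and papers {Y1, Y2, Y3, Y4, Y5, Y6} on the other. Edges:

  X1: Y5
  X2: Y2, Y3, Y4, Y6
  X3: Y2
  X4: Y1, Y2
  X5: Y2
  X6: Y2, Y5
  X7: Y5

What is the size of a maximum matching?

Unit-capacity flow: source→left, listed edges, right→sink; max matching = max flow.
Augmenting path X1→Y5 (+1); matched 1.
Augmenting path X2→Y2 (+1); matched 2.
Augmenting path X4→Y1 (+1); matched 3.
Augmenting path X3→Y2→X2→Y3 (+1); matched 4.
No augmenting path remains; maximum matching = 4.
König certificate: {X2, X4, Y2, Y5} is a vertex cover of size 4 (every listed pair touches it), so no matching can be larger.

4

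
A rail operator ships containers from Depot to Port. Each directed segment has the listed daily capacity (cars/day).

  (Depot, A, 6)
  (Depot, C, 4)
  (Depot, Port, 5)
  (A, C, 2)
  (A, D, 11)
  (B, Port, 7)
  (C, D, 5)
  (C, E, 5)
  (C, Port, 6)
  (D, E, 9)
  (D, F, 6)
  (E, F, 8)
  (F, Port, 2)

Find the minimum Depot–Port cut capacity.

Augment Depot→Port: bottleneck 5, flow now 5.
Augment Depot→C→Port: bottleneck 4, flow now 9.
Augment Depot→A→C→Port: bottleneck 2, flow now 11.
Augment Depot→A→D→F→Port: bottleneck 2, flow now 13.
No augmenting path remains; maximum flow = 13.
By max-flow min-cut, the minimum cut capacity equals the max flow.
In the residual graph, reachable from Depot: {Depot, A, D, E, F}.
Min-cut edges: Depot→C (4), Depot→Port (5), A→C (2), F→Port (2); capacity 4 + 5 + 2 + 2 = 13.

13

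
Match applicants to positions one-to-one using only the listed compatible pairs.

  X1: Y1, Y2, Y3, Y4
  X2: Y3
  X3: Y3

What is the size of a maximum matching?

2

Unit-capacity flow: source→left, listed edges, right→sink; max matching = max flow.
Augmenting path X1→Y1 (+1); matched 1.
Augmenting path X2→Y3 (+1); matched 2.
No augmenting path remains; maximum matching = 2.
König certificate: {X1, Y3} is a vertex cover of size 2 (every listed pair touches it), so no matching can be larger.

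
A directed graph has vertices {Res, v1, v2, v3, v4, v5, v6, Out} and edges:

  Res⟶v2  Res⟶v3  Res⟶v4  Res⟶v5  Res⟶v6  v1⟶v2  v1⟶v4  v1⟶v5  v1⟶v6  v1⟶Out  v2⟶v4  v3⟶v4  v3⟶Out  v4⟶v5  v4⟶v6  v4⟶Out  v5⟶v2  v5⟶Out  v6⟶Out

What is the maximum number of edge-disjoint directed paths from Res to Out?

4

Assign every edge capacity 1; by Menger, the answer equals the max flow.
Path Res→v3→Out (+1); total 1.
Path Res→v4→Out (+1); total 2.
Path Res→v5→Out (+1); total 3.
Path Res→v6→Out (+1); total 4.
No residual Res→Out path; max flow = 4.
Certifying cut of size 4: {Res→v3, v4→Out, v5→Out, v6→Out}.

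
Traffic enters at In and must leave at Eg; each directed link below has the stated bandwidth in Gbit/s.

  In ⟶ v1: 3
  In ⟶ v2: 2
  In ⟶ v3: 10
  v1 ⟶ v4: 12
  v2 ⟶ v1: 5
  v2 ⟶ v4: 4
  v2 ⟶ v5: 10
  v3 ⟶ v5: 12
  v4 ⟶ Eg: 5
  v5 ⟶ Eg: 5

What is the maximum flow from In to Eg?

10

Augment In→v1→v4→Eg: bottleneck 3, flow now 3.
Augment In→v2→v4→Eg: bottleneck 2, flow now 5.
Augment In→v3→v5→Eg: bottleneck 5, flow now 10.
No augmenting path remains; maximum flow = 10.
In the residual graph, reachable from In: {In, v3, v5}.
Min-cut edges: In→v1 (3), In→v2 (2), v5→Eg (5); capacity 3 + 2 + 5 = 10.
This cut is saturated, so no flow can exceed 10.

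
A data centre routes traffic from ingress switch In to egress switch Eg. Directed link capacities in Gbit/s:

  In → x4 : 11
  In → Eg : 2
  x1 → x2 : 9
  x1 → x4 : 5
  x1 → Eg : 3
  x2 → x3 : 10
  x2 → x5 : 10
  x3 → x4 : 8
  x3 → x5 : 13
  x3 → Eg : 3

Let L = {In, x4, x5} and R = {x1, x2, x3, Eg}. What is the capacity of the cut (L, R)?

Edges leaving {In, x4, x5}: In→Eg (2).
Cut capacity = 2 = 2.

2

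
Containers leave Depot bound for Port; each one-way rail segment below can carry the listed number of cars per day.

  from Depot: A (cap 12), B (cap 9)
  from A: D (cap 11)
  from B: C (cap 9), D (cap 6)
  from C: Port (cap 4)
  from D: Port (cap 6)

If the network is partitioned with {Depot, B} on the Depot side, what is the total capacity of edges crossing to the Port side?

Edges leaving {Depot, B}: Depot→A (12), B→C (9), B→D (6).
Cut capacity = 12 + 9 + 6 = 27.

27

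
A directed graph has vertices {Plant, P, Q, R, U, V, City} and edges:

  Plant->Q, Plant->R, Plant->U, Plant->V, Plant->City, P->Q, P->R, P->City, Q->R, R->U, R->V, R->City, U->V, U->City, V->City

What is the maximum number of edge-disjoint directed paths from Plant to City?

4

Assign every edge capacity 1; by Menger, the answer equals the max flow.
Path Plant→City (+1); total 1.
Path Plant→R→City (+1); total 2.
Path Plant→U→City (+1); total 3.
Path Plant→V→City (+1); total 4.
No residual Plant→City path; max flow = 4.
Certifying cut of size 4: {Plant→City, R→City, U→City, V→City}.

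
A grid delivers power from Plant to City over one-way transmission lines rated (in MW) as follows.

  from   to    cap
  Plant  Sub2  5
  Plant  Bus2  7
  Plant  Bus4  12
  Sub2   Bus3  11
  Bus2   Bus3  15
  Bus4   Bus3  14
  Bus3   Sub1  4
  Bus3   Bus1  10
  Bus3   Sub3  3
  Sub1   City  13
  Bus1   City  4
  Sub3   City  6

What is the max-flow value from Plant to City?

11

Augment Plant→Sub2→Bus3→Sub1→City: bottleneck 4, flow now 4.
Augment Plant→Sub2→Bus3→Bus1→City: bottleneck 1, flow now 5.
Augment Plant→Bus2→Bus3→Bus1→City: bottleneck 3, flow now 8.
Augment Plant→Bus2→Bus3→Sub3→City: bottleneck 3, flow now 11.
No augmenting path remains; maximum flow = 11.
In the residual graph, reachable from Plant: {Plant, Sub2, Bus2, Bus4, Bus3, Bus1}.
Min-cut edges: Bus3→Sub1 (4), Bus3→Sub3 (3), Bus1→City (4); capacity 4 + 3 + 4 = 11.
This cut is saturated, so no flow can exceed 11.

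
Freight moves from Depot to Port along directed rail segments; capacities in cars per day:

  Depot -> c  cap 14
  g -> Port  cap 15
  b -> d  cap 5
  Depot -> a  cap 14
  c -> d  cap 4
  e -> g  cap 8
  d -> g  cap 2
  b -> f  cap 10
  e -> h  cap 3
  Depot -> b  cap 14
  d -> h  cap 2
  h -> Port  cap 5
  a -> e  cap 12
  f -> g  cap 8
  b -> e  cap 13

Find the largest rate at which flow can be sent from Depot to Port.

Augment Depot→a→e→g→Port: bottleneck 8, flow now 8.
Augment Depot→a→e→h→Port: bottleneck 3, flow now 11.
Augment Depot→b→d→g→Port: bottleneck 2, flow now 13.
Augment Depot→b→d→h→Port: bottleneck 2, flow now 15.
Augment Depot→b→f→g→Port: bottleneck 5, flow now 20.
No augmenting path remains; maximum flow = 20.
In the residual graph, reachable from Depot: {Depot, a, b, c, d, e, f, g}.
Min-cut edges: d→h (2), e→h (3), g→Port (15); capacity 2 + 3 + 15 = 20.
This cut is saturated, so no flow can exceed 20.

20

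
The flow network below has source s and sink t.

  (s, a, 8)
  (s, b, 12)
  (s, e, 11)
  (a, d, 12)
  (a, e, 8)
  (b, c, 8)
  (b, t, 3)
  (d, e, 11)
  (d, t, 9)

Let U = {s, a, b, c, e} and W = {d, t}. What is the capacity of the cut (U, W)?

15

Edges leaving {s, a, b, c, e}: a→d (12), b→t (3).
Cut capacity = 12 + 3 = 15.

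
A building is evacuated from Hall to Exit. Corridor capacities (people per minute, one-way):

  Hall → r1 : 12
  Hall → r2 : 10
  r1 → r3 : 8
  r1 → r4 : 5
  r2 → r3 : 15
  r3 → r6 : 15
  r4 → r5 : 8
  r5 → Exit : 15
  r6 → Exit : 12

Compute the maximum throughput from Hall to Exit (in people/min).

17

Augment Hall→r1→r3→r6→Exit: bottleneck 8, flow now 8.
Augment Hall→r1→r4→r5→Exit: bottleneck 4, flow now 12.
Augment Hall→r2→r3→r6→Exit: bottleneck 4, flow now 16.
Augment Hall→r2→r3→r1→r4→r5→Exit: bottleneck 1, flow now 17. (uses reverse residual edge)
No augmenting path remains; maximum flow = 17.
In the residual graph, reachable from Hall: {Hall, r1, r2, r3, r6}.
Min-cut edges: r1→r4 (5), r6→Exit (12); capacity 5 + 12 = 17.
This cut is saturated, so no flow can exceed 17.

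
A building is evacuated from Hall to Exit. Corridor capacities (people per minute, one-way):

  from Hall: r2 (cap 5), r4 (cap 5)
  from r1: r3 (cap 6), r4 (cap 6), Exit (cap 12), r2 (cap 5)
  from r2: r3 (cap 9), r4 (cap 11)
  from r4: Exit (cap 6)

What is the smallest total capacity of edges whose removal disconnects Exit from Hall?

Augment Hall→r4→Exit: bottleneck 5, flow now 5.
Augment Hall→r2→r4→Exit: bottleneck 1, flow now 6.
No augmenting path remains; maximum flow = 6.
By max-flow min-cut, the minimum cut capacity equals the max flow.
In the residual graph, reachable from Hall: {Hall, r2, r3, r4}.
Min-cut edges: r4→Exit (6); capacity 6 = 6.

6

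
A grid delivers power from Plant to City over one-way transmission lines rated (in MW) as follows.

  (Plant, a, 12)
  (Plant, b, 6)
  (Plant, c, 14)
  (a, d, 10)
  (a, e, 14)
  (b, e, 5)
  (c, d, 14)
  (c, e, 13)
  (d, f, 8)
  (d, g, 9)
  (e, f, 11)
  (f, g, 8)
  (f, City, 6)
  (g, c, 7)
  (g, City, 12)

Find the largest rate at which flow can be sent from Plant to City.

18

Augment Plant→a→d→f→City: bottleneck 6, flow now 6.
Augment Plant→a→d→g→City: bottleneck 4, flow now 10.
Augment Plant→c→d→g→City: bottleneck 5, flow now 15.
Augment Plant→a→e→f→g→City: bottleneck 2, flow now 17.
Augment Plant→b→e→f→g→City: bottleneck 1, flow now 18.
No augmenting path remains; maximum flow = 18.
In the residual graph, reachable from Plant: {Plant, a, b, c, d, e, f, g}.
Min-cut edges: f→City (6), g→City (12); capacity 6 + 12 = 18.
This cut is saturated, so no flow can exceed 18.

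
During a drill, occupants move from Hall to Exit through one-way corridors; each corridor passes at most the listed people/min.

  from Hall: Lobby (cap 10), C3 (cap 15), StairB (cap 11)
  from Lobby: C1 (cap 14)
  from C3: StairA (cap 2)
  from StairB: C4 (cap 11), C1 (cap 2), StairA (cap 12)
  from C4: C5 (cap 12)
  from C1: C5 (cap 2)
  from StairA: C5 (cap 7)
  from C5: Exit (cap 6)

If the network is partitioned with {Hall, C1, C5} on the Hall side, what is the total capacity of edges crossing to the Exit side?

Edges leaving {Hall, C1, C5}: Hall→Lobby (10), Hall→C3 (15), Hall→StairB (11), C5→Exit (6).
Cut capacity = 10 + 15 + 11 + 6 = 42.

42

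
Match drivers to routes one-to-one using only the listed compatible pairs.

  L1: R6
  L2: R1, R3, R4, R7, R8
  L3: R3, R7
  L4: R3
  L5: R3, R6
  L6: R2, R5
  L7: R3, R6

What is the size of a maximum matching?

Unit-capacity flow: source→left, listed edges, right→sink; max matching = max flow.
Augmenting path L1→R6 (+1); matched 1.
Augmenting path L2→R1 (+1); matched 2.
Augmenting path L3→R3 (+1); matched 3.
Augmenting path L6→R2 (+1); matched 4.
Augmenting path L4→R3→L3→R7 (+1); matched 5.
No augmenting path remains; maximum matching = 5.
König certificate: {L2, L3, L6, R3, R6} is a vertex cover of size 5 (every listed pair touches it), so no matching can be larger.

5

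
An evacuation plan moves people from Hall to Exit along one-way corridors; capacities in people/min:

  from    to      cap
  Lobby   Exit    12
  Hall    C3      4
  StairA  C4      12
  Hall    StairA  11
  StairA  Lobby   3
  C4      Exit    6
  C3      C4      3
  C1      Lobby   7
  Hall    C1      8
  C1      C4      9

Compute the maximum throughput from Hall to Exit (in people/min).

Augment Hall→C3→C4→Exit: bottleneck 3, flow now 3.
Augment Hall→C1→C4→Exit: bottleneck 3, flow now 6.
Augment Hall→C1→Lobby→Exit: bottleneck 5, flow now 11.
Augment Hall→StairA→Lobby→Exit: bottleneck 3, flow now 14.
Augment Hall→StairA→C4→C1→Lobby→Exit: bottleneck 2, flow now 16. (uses reverse residual edge)
No augmenting path remains; maximum flow = 16.
In the residual graph, reachable from Hall: {Hall, C3, C1, StairA, C4}.
Min-cut edges: C1→Lobby (7), StairA→Lobby (3), C4→Exit (6); capacity 7 + 3 + 6 = 16.
This cut is saturated, so no flow can exceed 16.

16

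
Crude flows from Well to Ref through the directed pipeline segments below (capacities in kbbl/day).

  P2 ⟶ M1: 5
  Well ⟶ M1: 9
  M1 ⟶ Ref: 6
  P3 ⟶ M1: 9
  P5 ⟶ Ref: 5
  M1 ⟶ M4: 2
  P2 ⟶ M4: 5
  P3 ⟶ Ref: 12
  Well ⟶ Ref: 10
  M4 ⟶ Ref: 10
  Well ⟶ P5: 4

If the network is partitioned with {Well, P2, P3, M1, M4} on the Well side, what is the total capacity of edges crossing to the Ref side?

Edges leaving {Well, P2, P3, M1, M4}: Well→P5 (4), Well→Ref (10), P3→Ref (12), M1→Ref (6), M4→Ref (10).
Cut capacity = 4 + 10 + 12 + 6 + 10 = 42.

42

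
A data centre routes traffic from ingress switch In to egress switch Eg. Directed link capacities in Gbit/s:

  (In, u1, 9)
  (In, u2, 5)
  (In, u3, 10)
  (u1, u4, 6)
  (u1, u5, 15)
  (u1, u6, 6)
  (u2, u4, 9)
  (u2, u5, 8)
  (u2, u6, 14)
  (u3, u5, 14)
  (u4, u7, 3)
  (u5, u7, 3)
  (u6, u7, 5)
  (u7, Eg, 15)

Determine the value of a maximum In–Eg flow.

Augment In→u1→u4→u7→Eg: bottleneck 3, flow now 3.
Augment In→u1→u5→u7→Eg: bottleneck 3, flow now 6.
Augment In→u1→u6→u7→Eg: bottleneck 3, flow now 9.
Augment In→u2→u6→u7→Eg: bottleneck 2, flow now 11.
No augmenting path remains; maximum flow = 11.
In the residual graph, reachable from In: {In, u1, u2, u3, u4, u5, u6}.
Min-cut edges: u4→u7 (3), u5→u7 (3), u6→u7 (5); capacity 3 + 3 + 5 = 11.
This cut is saturated, so no flow can exceed 11.

11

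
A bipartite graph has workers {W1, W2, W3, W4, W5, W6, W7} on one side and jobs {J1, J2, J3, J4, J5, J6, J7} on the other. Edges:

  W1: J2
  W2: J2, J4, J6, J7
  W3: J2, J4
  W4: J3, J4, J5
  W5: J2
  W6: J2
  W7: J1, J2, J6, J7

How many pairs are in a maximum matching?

Unit-capacity flow: source→left, listed edges, right→sink; max matching = max flow.
Augmenting path W1→J2 (+1); matched 1.
Augmenting path W2→J4 (+1); matched 2.
Augmenting path W4→J3 (+1); matched 3.
Augmenting path W7→J1 (+1); matched 4.
Augmenting path W3→J4→W2→J6 (+1); matched 5.
No augmenting path remains; maximum matching = 5.
König certificate: {W2, W3, W4, W7, J2} is a vertex cover of size 5 (every listed pair touches it), so no matching can be larger.

5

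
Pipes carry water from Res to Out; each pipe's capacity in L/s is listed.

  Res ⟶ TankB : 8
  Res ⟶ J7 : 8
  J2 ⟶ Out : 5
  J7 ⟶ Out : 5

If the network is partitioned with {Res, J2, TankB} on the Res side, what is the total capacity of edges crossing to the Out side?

Edges leaving {Res, J2, TankB}: Res→J7 (8), J2→Out (5).
Cut capacity = 8 + 5 = 13.

13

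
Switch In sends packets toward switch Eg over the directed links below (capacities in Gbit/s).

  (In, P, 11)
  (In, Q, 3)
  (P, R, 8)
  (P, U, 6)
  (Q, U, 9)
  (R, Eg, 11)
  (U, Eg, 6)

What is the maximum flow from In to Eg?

14

Augment In→P→R→Eg: bottleneck 8, flow now 8.
Augment In→P→U→Eg: bottleneck 3, flow now 11.
Augment In→Q→U→Eg: bottleneck 3, flow now 14.
No augmenting path remains; maximum flow = 14.
In the residual graph, reachable from In: {In}.
Min-cut edges: In→P (11), In→Q (3); capacity 11 + 3 = 14.
This cut is saturated, so no flow can exceed 14.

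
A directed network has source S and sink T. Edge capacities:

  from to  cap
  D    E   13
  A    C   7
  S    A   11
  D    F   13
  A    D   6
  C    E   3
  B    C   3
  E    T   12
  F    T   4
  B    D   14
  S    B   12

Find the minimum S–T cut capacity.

16

Augment S→A→C→E→T: bottleneck 3, flow now 3.
Augment S→A→D→E→T: bottleneck 6, flow now 9.
Augment S→B→D→E→T: bottleneck 3, flow now 12.
Augment S→B→D→F→T: bottleneck 4, flow now 16.
No augmenting path remains; maximum flow = 16.
By max-flow min-cut, the minimum cut capacity equals the max flow.
In the residual graph, reachable from S: {S, A, B, C, D, E, F}.
Min-cut edges: E→T (12), F→T (4); capacity 12 + 4 = 16.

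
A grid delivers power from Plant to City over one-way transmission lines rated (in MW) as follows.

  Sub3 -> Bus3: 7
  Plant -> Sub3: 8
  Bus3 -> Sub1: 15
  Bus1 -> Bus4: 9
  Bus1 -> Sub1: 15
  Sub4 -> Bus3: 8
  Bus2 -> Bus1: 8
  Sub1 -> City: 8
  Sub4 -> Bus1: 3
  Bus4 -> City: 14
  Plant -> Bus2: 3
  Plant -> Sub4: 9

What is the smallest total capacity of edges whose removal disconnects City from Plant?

14

Augment Plant→Sub4→Bus1→Sub1→City: bottleneck 3, flow now 3.
Augment Plant→Sub4→Bus3→Sub1→City: bottleneck 5, flow now 8.
Augment Plant→Bus2→Bus1→Bus4→City: bottleneck 3, flow now 11.
Augment Plant→Sub4→Bus3→Sub1→Bus1→Bus4→City: bottleneck 1, flow now 12. (uses reverse residual edge)
Augment Plant→Sub3→Bus3→Sub1→Bus1→Bus4→City: bottleneck 2, flow now 14. (uses reverse residual edge)
No augmenting path remains; maximum flow = 14.
By max-flow min-cut, the minimum cut capacity equals the max flow.
In the residual graph, reachable from Plant: {Plant, Sub4, Sub3, Bus3, Sub1}.
Min-cut edges: Plant→Bus2 (3), Sub4→Bus1 (3), Sub1→City (8); capacity 3 + 3 + 8 = 14.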